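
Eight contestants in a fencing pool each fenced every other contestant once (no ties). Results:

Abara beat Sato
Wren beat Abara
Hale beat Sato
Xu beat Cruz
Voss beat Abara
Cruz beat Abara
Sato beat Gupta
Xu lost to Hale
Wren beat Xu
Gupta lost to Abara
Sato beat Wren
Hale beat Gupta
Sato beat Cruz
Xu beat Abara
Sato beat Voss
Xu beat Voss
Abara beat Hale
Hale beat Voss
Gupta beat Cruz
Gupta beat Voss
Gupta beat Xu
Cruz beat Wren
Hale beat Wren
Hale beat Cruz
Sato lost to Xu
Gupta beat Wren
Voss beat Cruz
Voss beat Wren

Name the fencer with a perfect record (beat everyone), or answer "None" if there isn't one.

Highest win total is Hale with 6 (out of 7 possible).
Hale lost to Abara, so no fencer went undefeated.

None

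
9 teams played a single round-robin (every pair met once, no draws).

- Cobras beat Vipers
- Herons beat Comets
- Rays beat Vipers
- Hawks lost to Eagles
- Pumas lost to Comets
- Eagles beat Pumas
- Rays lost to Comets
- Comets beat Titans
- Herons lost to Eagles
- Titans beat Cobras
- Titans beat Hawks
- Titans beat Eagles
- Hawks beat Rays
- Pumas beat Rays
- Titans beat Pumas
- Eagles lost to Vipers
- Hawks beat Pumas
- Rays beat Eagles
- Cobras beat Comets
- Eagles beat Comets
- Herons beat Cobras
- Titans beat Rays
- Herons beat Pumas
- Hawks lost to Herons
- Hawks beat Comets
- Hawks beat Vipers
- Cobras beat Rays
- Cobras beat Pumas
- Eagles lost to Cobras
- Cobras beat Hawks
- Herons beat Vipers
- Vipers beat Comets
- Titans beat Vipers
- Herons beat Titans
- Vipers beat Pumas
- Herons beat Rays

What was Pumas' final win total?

1

Pumas' results: beat Rays; lost to Vipers, Comets, Cobras, Herons, Eagles, Hawks, Titans.
That is 1 win.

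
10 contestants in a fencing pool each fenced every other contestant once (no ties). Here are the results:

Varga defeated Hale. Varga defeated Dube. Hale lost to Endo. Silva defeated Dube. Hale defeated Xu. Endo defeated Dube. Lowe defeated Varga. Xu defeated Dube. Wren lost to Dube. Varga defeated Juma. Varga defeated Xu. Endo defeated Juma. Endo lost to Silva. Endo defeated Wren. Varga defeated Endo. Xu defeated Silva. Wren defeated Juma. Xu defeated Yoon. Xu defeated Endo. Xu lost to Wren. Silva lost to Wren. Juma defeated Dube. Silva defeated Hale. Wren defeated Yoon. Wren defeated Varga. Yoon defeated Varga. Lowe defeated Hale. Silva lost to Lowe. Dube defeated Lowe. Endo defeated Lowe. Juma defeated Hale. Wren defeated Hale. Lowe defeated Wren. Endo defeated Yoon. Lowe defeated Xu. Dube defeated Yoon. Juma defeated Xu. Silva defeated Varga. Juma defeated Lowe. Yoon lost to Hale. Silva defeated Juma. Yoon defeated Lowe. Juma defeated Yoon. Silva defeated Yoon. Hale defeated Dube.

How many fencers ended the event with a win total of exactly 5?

3

Win totals: Dube 3, Varga 5, Lowe 5, Yoon 2, Wren 6, Hale 3, Endo 6, Xu 4, Silva 6, Juma 5.
Exactly 5: Varga, Lowe, Juma — 3 fencers.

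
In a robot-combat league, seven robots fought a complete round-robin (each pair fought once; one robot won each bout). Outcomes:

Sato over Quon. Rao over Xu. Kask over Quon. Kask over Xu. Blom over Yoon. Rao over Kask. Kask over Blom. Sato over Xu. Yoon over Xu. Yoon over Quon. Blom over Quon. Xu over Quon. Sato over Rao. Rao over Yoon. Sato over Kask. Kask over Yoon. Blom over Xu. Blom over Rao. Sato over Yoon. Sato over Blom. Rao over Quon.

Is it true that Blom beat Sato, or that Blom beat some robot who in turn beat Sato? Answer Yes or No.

Blom did not beat Sato directly.
Blom beat Yoon, Quon, Xu, Rao, but each of them lost to Sato. No two-step path.

No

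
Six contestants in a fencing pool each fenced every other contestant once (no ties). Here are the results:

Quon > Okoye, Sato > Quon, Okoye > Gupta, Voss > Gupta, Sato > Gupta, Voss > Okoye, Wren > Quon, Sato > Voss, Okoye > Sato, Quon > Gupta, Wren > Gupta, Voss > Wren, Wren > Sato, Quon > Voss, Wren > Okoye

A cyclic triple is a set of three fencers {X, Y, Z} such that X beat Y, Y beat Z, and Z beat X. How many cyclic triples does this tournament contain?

Win totals: Quon 3, Voss 3, Wren 4, Gupta 0, Okoye 2, Sato 3.
A fencer with w wins dominates both others in C(w,2) triples; summing gives 3 + 3 + 6 + 0 + 1 + 3 = 16 transitive triples.
Total triples C(6,3) = 20, so cyclic triples = 20 − 16 = 4.

4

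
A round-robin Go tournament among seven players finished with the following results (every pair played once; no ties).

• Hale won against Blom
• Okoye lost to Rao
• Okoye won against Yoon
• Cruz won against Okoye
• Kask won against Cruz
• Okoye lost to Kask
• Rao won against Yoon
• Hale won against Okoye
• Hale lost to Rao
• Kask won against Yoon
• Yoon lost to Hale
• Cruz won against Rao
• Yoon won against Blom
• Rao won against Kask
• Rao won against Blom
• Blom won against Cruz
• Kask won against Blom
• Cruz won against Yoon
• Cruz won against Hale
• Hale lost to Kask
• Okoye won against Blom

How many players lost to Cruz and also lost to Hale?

2

Cruz beat: Hale, Okoye, Yoon, Rao.
Hale beat: Blom, Okoye, Yoon.
Both beat: Okoye, Yoon — 2.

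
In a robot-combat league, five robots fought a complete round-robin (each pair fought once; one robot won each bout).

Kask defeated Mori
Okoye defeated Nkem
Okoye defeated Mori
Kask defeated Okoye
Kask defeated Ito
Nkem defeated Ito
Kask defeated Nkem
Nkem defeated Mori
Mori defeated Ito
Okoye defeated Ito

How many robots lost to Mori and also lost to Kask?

Mori beat: Ito.
Kask beat: Ito, Mori, Okoye, Nkem.
Both beat: Ito — 1.

1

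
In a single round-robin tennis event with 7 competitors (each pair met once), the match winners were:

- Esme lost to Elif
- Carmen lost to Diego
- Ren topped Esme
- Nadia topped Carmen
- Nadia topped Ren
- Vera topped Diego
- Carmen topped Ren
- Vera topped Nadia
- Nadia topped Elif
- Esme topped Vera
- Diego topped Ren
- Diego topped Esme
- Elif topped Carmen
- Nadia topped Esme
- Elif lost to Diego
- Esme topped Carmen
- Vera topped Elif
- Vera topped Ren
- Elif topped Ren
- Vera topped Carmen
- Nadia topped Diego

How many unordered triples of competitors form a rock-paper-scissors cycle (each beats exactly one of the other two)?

5

Win totals: Carmen 1, Nadia 5, Diego 4, Vera 5, Elif 3, Esme 2, Ren 1.
A competitor with w wins dominates both others in C(w,2) triples; summing gives 0 + 10 + 6 + 10 + 3 + 1 + 0 = 30 transitive triples.
Total triples C(7,3) = 35, so cyclic triples = 35 − 30 = 5.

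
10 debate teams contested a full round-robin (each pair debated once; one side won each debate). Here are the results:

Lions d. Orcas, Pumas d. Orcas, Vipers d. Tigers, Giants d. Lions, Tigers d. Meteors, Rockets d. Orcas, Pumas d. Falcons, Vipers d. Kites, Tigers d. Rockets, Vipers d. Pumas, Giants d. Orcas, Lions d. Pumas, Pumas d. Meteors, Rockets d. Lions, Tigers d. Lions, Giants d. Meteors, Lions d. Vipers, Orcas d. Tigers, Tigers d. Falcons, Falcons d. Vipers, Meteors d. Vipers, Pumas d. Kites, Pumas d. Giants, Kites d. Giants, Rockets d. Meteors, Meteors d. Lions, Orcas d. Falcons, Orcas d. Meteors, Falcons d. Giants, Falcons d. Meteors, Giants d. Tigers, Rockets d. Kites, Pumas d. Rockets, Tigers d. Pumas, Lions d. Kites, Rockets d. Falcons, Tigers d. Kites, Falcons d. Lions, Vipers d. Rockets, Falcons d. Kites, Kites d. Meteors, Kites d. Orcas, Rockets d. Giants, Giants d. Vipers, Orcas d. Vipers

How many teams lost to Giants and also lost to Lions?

Giants beat: Tigers, Orcas, Lions, Vipers, Meteors.
Lions beat: Orcas, Kites, Vipers, Pumas.
Both beat: Orcas, Vipers — 2.

2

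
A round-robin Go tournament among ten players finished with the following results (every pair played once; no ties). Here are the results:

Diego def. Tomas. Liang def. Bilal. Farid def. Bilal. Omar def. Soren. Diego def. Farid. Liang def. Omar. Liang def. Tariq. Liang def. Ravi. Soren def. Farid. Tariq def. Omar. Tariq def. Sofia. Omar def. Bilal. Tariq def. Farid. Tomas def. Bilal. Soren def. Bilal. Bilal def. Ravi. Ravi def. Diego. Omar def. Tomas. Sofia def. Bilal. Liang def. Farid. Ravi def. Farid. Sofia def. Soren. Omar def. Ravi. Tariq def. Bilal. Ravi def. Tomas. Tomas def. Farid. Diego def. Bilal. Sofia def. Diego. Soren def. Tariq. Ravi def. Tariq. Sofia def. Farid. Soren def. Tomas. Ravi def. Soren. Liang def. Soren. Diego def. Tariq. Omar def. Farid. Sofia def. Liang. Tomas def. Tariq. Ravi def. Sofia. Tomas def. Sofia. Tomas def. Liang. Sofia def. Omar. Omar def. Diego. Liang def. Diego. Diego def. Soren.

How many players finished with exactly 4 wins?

2

Win totals: Diego 5, Omar 6, Tomas 5, Ravi 6, Soren 4, Liang 7, Farid 1, Bilal 1, Sofia 6, Tariq 4.
Exactly 4: Soren, Tariq — 2 players.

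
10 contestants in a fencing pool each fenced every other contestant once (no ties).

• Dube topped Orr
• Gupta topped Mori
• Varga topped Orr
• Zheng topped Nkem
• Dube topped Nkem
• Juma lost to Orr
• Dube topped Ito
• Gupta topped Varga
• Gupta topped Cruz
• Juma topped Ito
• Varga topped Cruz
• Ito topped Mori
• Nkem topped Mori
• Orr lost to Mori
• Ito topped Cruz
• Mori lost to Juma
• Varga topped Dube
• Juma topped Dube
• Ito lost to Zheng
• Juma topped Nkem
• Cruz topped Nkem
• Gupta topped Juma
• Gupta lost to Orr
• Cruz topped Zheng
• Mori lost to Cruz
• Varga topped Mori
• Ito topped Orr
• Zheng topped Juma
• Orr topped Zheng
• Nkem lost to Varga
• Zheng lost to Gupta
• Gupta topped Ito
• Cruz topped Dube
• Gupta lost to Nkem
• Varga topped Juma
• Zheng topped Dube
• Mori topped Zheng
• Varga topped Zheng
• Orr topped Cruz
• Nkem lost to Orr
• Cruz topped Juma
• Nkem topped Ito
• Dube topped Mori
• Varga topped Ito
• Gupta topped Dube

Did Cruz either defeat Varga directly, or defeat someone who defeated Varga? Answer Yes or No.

Cruz did not beat Varga directly.
Cruz beat Mori, Zheng, Juma, Dube, Nkem, but each of them lost to Varga. No two-step path.

No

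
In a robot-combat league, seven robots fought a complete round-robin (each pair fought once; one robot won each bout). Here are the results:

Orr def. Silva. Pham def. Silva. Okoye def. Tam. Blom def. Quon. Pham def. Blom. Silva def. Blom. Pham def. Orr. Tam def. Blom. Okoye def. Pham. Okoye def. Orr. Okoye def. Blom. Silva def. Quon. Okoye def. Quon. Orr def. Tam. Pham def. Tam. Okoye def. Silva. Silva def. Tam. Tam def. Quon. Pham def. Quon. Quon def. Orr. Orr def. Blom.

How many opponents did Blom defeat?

Blom's results: beat Quon; lost to Pham, Silva, Okoye, Orr, Tam.
That is 1 win.

1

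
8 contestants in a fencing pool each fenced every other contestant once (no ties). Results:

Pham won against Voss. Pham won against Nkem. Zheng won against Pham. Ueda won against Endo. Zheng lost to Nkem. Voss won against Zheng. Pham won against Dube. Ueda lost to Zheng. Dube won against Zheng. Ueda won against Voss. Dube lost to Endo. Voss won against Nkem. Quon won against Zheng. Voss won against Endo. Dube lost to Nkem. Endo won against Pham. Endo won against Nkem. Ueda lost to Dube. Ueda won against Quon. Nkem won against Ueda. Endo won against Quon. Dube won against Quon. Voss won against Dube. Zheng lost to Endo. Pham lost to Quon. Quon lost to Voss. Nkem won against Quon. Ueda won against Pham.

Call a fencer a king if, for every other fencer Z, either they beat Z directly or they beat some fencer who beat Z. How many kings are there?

Pham reaches everyone (king).
Endo reaches everyone (king).
Voss reaches everyone (king).
Dube cannot reach Nkem in two steps.
Quon cannot reach Endo in two steps.
Ueda reaches everyone (king).
Nkem reaches everyone (king).
Zheng reaches everyone (king).
Kings: Pham, Endo, Voss, Ueda, Nkem, Zheng — 6.

6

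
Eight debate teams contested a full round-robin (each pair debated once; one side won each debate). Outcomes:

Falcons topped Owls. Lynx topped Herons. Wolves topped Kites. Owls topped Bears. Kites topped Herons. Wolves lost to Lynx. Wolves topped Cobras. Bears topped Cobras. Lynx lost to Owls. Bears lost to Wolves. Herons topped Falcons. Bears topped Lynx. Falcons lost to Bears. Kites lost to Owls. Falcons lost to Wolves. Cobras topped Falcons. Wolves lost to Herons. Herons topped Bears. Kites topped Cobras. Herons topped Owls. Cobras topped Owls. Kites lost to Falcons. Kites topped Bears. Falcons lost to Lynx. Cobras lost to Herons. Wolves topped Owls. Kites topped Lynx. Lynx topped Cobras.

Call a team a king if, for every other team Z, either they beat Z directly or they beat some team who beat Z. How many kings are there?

6

Lynx reaches everyone (king).
Falcons cannot reach Wolves in two steps.
Bears reaches everyone (king).
Wolves reaches everyone (king).
Cobras cannot reach Wolves, Herons in two steps.
Herons reaches everyone (king).
Kites reaches everyone (king).
Owls reaches everyone (king).
Kings: Lynx, Bears, Wolves, Herons, Kites, Owls — 6.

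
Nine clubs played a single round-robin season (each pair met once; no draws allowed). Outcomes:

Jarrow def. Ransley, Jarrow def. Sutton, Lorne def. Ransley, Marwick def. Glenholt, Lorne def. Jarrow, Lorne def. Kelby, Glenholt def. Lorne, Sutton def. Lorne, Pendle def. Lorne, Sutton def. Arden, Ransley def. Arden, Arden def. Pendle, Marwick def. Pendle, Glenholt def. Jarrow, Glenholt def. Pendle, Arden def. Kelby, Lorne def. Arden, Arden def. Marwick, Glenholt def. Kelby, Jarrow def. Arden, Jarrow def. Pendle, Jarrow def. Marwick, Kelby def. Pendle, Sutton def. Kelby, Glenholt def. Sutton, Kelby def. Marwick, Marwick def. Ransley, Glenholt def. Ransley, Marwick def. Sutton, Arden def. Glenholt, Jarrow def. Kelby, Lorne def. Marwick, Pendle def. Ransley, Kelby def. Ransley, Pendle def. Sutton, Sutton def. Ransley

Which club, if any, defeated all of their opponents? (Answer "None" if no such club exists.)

None

Highest win total is Jarrow with 6 (out of 8 possible).
Jarrow lost to Glenholt, Lorne, so no club went undefeated.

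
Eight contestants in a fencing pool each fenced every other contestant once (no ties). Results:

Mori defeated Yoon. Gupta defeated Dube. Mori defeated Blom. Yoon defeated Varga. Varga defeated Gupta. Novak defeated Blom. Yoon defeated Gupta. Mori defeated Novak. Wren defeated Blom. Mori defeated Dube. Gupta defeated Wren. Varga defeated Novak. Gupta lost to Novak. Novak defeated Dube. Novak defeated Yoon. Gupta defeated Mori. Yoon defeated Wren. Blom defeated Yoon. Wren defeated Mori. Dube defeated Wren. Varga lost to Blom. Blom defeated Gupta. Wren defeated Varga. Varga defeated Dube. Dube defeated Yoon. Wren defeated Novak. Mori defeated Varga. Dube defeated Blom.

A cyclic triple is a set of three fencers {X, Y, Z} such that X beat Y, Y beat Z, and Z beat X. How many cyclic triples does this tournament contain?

Win totals: Gupta 3, Mori 5, Novak 4, Wren 4, Blom 3, Yoon 3, Dube 3, Varga 3.
A fencer with w wins dominates both others in C(w,2) triples; summing gives 3 + 10 + 6 + 6 + 3 + 3 + 3 + 3 = 37 transitive triples.
Total triples C(8,3) = 56, so cyclic triples = 56 − 37 = 19.

19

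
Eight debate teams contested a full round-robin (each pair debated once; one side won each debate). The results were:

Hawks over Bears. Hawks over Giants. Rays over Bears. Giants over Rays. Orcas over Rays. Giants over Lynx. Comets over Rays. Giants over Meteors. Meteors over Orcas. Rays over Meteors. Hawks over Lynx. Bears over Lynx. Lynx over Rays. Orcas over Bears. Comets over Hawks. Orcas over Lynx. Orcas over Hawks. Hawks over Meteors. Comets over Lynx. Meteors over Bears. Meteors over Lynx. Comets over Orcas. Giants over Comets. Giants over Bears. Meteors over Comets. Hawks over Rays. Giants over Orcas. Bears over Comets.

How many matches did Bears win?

Bears' results: beat Lynx, Comets; lost to Meteors, Rays, Hawks, Orcas, Giants.
That is 2 wins.

2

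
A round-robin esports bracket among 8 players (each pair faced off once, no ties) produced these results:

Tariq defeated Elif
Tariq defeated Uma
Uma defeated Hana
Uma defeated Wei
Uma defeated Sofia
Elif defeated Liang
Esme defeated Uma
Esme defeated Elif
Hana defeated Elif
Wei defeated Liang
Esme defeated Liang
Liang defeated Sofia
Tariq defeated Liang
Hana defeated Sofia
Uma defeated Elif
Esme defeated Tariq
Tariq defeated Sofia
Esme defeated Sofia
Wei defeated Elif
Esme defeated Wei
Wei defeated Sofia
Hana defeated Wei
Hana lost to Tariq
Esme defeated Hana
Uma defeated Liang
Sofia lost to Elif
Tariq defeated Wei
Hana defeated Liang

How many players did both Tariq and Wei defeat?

3

Tariq beat: Elif, Sofia, Wei, Liang, Uma, Hana.
Wei beat: Elif, Sofia, Liang.
Both beat: Elif, Sofia, Liang — 3.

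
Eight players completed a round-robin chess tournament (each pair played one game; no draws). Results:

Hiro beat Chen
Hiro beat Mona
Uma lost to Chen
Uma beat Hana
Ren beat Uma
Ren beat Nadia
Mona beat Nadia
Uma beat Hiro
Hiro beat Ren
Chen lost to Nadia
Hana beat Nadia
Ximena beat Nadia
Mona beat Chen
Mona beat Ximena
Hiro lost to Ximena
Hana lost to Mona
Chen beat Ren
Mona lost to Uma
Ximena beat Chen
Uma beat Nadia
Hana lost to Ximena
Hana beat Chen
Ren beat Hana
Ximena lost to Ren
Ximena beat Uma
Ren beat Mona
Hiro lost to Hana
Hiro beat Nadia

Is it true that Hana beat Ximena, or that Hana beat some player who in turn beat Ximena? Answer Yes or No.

No

Hana did not beat Ximena directly.
Hana beat Hiro, Chen, Nadia, but each of them lost to Ximena. No two-step path.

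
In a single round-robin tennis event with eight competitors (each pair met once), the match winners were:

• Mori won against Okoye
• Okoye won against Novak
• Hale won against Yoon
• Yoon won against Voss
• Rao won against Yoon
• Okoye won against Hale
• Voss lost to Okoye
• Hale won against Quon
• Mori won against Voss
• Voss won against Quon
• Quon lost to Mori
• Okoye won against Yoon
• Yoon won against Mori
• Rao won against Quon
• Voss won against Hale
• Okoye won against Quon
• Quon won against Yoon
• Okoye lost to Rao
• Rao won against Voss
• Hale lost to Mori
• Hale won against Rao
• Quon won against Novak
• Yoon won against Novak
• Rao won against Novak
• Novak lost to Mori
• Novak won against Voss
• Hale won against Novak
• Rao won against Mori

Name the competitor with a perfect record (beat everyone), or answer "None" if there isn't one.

Highest win total is Rao with 6 (out of 7 possible).
Rao lost to Hale, so no competitor went undefeated.

None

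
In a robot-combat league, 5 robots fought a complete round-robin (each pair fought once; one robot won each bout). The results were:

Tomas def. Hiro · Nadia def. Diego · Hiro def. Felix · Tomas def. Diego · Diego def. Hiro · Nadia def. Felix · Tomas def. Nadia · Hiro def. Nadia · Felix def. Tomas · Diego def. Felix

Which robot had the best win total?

Win totals: Diego 2, Tomas 3, Felix 1, Nadia 2, Hiro 2.
Tomas leads with 3 wins (next highest: 2).

Tomas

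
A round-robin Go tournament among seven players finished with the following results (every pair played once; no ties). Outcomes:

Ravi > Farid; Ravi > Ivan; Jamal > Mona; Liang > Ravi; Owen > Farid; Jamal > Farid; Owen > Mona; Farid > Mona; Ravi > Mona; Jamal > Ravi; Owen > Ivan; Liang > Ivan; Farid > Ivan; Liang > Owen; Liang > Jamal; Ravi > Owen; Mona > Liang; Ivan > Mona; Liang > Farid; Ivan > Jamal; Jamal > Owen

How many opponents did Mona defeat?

Mona's results: beat Liang; lost to Farid, Ivan, Ravi, Owen, Jamal.
That is 1 win.

1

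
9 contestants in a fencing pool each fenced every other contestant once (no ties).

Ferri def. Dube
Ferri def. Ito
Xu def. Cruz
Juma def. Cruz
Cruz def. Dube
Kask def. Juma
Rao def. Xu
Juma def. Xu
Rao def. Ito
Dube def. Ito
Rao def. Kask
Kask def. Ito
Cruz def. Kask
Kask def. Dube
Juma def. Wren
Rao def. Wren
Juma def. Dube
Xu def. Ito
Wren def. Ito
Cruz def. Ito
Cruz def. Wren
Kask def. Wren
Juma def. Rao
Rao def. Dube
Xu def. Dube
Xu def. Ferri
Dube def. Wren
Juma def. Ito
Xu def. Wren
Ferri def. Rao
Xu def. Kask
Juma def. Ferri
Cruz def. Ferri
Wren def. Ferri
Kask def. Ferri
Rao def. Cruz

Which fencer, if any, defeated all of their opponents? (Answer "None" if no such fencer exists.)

Highest win total is Juma with 7 (out of 8 possible).
Juma lost to Kask, so no fencer went undefeated.

None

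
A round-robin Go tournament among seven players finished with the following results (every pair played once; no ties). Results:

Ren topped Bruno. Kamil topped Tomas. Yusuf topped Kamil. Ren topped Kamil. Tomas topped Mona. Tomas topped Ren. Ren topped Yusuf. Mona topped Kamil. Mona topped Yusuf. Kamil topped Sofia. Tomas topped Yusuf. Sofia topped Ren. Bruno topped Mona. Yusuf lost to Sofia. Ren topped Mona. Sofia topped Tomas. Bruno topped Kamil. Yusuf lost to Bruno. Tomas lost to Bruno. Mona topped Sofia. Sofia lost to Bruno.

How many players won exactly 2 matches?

Win totals: Yusuf 1, Mona 3, Bruno 5, Ren 4, Sofia 3, Kamil 2, Tomas 3.
Exactly 2: Kamil — 1 player.

1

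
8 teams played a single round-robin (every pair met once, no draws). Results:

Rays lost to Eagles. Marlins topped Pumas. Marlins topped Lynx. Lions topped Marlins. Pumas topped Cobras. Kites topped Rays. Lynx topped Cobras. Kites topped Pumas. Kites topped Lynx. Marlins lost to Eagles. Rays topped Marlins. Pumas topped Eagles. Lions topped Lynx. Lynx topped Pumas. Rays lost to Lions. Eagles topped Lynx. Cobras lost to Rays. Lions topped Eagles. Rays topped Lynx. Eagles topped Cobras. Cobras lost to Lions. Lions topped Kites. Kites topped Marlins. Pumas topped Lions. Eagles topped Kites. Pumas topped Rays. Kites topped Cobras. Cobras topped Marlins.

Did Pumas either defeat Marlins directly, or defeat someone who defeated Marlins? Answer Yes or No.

Yes

Pumas did not beat Marlins directly.
Pumas beat Lions, Cobras, Eagles, Rays. Of those, Lions beat Marlins.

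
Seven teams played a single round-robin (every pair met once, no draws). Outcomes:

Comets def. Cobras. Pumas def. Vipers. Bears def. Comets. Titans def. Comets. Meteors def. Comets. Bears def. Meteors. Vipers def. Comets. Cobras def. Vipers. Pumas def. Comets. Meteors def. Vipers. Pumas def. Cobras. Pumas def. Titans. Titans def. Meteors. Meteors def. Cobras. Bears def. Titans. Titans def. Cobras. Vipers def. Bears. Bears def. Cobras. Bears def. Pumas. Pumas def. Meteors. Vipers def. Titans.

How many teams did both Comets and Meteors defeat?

1

Comets beat: Cobras.
Meteors beat: Cobras, Vipers, Comets.
Both beat: Cobras — 1.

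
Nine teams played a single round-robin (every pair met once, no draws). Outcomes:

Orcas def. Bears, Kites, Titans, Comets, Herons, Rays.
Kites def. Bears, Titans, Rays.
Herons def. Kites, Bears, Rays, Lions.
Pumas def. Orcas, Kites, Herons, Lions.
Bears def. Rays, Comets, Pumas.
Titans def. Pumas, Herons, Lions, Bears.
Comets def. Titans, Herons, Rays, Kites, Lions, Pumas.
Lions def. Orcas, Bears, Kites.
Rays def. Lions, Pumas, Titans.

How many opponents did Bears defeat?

3

Bears' results: beat Comets, Pumas, Rays; lost to Titans, Herons, Kites, Orcas, Lions.
That is 3 wins.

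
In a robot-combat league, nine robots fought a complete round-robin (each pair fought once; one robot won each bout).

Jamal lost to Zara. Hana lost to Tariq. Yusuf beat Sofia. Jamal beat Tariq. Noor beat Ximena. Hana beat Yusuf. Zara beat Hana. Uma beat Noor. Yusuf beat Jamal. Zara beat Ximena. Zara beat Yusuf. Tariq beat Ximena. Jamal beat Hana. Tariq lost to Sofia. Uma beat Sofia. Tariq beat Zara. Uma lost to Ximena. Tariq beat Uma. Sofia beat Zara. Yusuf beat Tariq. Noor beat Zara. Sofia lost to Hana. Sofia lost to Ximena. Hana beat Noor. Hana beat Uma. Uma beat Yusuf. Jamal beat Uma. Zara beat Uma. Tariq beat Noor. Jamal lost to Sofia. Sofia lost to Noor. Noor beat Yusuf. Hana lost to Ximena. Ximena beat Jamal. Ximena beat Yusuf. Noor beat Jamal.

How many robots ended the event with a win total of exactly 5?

4

Win totals: Yusuf 3, Uma 3, Zara 5, Sofia 3, Hana 4, Jamal 3, Tariq 5, Ximena 5, Noor 5.
Exactly 5: Zara, Tariq, Ximena, Noor — 4 robots.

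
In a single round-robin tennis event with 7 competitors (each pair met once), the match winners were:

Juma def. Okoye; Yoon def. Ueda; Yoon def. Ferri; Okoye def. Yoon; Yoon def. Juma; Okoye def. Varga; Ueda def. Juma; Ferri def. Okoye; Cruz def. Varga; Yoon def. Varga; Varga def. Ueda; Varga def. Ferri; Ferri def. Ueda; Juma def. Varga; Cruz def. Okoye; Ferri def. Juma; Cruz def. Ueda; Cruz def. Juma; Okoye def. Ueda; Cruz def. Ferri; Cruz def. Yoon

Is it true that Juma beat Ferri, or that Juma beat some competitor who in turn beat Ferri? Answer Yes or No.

Juma did not beat Ferri directly.
Juma beat Okoye, Varga. Of those, Varga beat Ferri.

Yes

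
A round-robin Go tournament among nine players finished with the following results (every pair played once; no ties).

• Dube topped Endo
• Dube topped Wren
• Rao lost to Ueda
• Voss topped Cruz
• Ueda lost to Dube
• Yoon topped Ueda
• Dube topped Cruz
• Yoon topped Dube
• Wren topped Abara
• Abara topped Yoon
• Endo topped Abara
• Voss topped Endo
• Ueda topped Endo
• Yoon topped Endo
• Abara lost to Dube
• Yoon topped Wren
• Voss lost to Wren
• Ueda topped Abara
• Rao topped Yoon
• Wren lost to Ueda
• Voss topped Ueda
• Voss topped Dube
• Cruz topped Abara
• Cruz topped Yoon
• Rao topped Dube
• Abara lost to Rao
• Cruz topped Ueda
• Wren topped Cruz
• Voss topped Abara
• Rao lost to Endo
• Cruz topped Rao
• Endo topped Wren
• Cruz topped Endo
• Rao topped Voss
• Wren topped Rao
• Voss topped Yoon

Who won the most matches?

Win totals: Yoon 4, Wren 4, Ueda 4, Dube 5, Abara 1, Voss 6, Rao 4, Cruz 5, Endo 3.
Voss leads with 6 wins (next highest: 5).

Voss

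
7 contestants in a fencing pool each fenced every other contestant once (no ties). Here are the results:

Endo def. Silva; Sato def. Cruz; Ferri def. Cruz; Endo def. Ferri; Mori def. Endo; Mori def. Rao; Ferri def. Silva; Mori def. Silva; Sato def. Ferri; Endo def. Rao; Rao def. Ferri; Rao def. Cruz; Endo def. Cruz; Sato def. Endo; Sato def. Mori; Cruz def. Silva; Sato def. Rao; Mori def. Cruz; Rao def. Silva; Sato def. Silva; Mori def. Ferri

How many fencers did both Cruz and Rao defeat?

Cruz beat: Silva.
Rao beat: Ferri, Silva, Cruz.
Both beat: Silva — 1.

1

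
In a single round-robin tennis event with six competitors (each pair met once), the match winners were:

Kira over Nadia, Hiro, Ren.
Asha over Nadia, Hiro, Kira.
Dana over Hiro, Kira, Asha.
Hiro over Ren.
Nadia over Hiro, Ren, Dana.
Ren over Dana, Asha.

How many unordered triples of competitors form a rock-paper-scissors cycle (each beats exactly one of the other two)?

Win totals: Dana 3, Nadia 3, Hiro 1, Asha 3, Ren 2, Kira 3.
A competitor with w wins dominates both others in C(w,2) triples; summing gives 3 + 3 + 0 + 3 + 1 + 3 = 13 transitive triples.
Total triples C(6,3) = 20, so cyclic triples = 20 − 13 = 7.

7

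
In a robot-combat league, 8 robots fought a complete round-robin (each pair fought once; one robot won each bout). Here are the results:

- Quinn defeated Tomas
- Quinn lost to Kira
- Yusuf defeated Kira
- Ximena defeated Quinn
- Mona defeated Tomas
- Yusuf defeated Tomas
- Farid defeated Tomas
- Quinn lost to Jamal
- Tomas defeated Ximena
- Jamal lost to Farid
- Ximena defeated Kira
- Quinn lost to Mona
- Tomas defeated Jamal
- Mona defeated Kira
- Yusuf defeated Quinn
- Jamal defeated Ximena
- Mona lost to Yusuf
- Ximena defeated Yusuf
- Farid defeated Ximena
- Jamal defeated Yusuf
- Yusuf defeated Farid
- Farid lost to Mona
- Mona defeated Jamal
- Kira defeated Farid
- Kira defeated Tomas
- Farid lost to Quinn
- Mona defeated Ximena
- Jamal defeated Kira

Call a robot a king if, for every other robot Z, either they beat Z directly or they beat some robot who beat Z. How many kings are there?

3

Farid cannot reach Mona in two steps.
Quinn cannot reach Mona, Yusuf, Kira in two steps.
Mona reaches everyone (king).
Ximena cannot reach Jamal in two steps.
Jamal reaches everyone (king).
Yusuf reaches everyone (king).
Kira cannot reach Mona, Yusuf in two steps.
Tomas cannot reach Farid, Mona in two steps.
Kings: Mona, Jamal, Yusuf — 3.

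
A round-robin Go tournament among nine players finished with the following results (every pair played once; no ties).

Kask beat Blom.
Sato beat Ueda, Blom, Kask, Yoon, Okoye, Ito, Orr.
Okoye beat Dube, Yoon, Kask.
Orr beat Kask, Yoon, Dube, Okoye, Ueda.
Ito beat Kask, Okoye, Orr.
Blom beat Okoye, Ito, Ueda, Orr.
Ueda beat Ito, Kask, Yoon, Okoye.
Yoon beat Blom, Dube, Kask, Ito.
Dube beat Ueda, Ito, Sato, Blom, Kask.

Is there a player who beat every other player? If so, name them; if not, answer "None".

None

Highest win total is Sato with 7 (out of 8 possible).
Sato lost to Dube, so no player went undefeated.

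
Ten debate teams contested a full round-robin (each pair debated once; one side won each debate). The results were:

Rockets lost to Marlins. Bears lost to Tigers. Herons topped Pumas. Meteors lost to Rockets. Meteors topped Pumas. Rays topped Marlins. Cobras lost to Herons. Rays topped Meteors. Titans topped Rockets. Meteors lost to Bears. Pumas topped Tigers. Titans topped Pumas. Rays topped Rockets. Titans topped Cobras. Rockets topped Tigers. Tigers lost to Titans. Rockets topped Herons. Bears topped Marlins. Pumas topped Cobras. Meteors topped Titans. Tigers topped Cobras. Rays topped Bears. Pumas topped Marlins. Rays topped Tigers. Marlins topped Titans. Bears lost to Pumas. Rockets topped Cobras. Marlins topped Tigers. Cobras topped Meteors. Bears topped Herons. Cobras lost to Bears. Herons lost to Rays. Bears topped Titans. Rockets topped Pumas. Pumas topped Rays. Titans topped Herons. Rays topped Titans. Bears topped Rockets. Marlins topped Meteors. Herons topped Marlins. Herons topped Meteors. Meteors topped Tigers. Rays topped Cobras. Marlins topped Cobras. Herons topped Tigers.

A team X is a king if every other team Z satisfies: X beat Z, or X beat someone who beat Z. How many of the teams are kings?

Meteors reaches everyone (king).
Pumas reaches everyone (king).
Cobras cannot reach Rockets, Bears, Herons, Rays, Marlins in two steps.
Rockets reaches everyone (king).
Bears cannot reach Rays in two steps.
Herons reaches everyone (king).
Tigers cannot reach Pumas, Rays in two steps.
Rays reaches everyone (king).
Titans reaches everyone (king).
Marlins cannot reach Rays in two steps.
Kings: Meteors, Pumas, Rockets, Herons, Rays, Titans — 6.

6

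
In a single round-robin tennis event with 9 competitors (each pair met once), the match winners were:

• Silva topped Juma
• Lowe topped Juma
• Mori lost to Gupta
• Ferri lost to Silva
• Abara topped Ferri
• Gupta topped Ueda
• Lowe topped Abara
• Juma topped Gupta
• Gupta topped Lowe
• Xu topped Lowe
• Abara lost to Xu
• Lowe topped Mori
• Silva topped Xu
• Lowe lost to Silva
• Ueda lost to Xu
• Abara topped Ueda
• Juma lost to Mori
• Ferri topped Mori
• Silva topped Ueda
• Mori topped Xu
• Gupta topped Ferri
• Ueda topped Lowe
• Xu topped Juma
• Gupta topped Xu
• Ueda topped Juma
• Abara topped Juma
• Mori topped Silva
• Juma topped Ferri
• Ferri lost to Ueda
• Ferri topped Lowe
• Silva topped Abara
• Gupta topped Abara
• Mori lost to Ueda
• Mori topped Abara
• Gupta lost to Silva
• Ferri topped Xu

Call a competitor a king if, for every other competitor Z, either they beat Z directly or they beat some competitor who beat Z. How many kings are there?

5

Mori reaches everyone (king).
Xu cannot reach Silva in two steps.
Lowe reaches everyone (king).
Juma cannot reach Silva in two steps.
Abara cannot reach Silva in two steps.
Silva reaches everyone (king).
Ueda reaches everyone (king).
Ferri cannot reach Gupta in two steps.
Gupta reaches everyone (king).
Kings: Mori, Lowe, Silva, Ueda, Gupta — 5.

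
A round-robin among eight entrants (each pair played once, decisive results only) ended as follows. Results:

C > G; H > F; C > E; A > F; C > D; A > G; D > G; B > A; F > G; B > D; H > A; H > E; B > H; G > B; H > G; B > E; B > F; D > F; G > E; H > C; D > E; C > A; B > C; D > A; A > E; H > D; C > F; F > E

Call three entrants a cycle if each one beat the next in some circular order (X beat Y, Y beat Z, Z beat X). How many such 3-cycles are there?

5

Win totals: A 3, B 6, C 5, D 4, E 0, F 2, G 2, H 6.
An entrant with w wins dominates both others in C(w,2) triples; summing gives 3 + 15 + 10 + 6 + 0 + 1 + 1 + 15 = 51 transitive triples.
Total triples C(8,3) = 56, so cyclic triples = 56 − 51 = 5.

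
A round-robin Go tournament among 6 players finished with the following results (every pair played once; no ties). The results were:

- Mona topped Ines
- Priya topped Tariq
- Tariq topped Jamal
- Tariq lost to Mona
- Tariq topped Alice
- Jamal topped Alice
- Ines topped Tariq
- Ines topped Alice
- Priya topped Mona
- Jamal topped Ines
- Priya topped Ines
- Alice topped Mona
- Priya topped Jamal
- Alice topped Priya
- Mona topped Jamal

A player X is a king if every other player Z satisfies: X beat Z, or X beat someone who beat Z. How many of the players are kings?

Tariq reaches everyone (king).
Alice reaches everyone (king).
Jamal reaches everyone (king).
Priya reaches everyone (king).
Mona cannot reach Priya in two steps.
Ines reaches everyone (king).
Kings: Tariq, Alice, Jamal, Priya, Ines — 5.

5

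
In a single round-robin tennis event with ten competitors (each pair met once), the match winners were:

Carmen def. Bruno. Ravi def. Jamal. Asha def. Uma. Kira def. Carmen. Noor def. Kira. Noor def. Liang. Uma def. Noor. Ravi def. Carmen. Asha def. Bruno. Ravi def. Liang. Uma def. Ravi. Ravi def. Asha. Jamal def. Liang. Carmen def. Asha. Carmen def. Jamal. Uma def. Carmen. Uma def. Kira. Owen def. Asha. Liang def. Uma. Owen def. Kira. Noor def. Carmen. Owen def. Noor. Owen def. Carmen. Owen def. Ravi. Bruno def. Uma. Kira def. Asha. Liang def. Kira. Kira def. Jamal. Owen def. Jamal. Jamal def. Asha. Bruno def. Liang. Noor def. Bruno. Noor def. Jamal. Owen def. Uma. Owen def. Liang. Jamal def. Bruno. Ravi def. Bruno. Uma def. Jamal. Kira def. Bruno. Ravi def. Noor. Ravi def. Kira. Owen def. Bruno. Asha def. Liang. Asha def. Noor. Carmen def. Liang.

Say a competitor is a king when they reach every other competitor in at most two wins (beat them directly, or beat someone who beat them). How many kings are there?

Noor cannot reach Ravi, Owen in two steps.
Ravi cannot reach Owen in two steps.
Uma cannot reach Owen in two steps.
Bruno cannot reach Owen, Asha in two steps.
Jamal cannot reach Ravi, Carmen, Owen in two steps.
Carmen cannot reach Ravi, Owen in two steps.
Owen reaches everyone (king).
Liang cannot reach Owen in two steps.
Asha cannot reach Owen in two steps.
Kira cannot reach Ravi, Owen in two steps.
Kings: Owen — 1.

1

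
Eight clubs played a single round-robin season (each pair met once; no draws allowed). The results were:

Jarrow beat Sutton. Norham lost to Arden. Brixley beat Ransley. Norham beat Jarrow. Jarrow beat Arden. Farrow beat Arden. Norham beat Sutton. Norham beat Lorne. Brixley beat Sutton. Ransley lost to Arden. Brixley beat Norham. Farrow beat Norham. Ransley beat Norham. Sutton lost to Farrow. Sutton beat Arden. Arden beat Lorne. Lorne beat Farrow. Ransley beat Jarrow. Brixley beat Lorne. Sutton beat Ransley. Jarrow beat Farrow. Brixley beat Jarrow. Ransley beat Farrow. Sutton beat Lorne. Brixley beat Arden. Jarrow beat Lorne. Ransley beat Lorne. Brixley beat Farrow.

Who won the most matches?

Brixley

Win totals: Jarrow 4, Ransley 4, Brixley 7, Norham 3, Sutton 3, Arden 3, Lorne 1, Farrow 3.
Brixley leads with 7 wins (next highest: 4).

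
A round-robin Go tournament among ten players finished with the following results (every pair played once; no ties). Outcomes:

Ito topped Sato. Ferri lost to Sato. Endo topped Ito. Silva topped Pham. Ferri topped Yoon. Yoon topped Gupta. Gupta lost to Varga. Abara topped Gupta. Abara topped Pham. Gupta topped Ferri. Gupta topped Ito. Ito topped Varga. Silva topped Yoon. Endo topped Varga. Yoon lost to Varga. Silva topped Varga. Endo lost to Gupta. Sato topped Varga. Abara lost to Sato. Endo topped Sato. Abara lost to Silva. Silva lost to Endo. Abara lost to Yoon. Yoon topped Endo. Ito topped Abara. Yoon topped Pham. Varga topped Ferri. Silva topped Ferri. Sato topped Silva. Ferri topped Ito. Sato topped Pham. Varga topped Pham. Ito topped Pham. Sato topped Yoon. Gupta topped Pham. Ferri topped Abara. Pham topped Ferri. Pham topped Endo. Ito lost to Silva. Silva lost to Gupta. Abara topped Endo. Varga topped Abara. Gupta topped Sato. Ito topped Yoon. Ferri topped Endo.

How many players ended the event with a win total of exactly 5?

2

Win totals: Endo 4, Ferri 4, Sato 6, Pham 2, Silva 6, Gupta 6, Varga 5, Abara 3, Yoon 4, Ito 5.
Exactly 5: Varga, Ito — 2 players.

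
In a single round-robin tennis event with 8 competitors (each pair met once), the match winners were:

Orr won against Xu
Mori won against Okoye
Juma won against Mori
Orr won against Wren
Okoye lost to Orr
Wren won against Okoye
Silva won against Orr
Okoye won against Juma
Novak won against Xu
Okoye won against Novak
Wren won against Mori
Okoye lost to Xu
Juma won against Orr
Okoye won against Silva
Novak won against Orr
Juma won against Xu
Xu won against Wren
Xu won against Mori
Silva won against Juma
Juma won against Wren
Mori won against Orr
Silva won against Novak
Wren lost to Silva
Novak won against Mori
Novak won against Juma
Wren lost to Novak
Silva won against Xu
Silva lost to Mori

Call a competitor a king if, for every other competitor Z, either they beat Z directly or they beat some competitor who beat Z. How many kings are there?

Juma cannot reach Novak in two steps.
Mori reaches everyone (king).
Novak reaches everyone (king).
Xu reaches everyone (king).
Silva reaches everyone (king).
Okoye reaches everyone (king).
Orr reaches everyone (king).
Wren cannot reach Xu in two steps.
Kings: Mori, Novak, Xu, Silva, Okoye, Orr — 6.

6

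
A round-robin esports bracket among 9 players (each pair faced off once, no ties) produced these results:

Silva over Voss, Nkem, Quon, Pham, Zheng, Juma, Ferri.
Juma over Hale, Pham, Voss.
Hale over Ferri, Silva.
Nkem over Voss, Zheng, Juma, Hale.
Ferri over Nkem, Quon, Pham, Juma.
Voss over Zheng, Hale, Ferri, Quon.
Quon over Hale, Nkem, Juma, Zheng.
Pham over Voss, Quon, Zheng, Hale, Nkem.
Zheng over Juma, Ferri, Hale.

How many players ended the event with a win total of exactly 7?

Win totals: Nkem 4, Ferri 4, Juma 3, Voss 4, Silva 7, Zheng 3, Quon 4, Pham 5, Hale 2.
Exactly 7: Silva — 1 player.

1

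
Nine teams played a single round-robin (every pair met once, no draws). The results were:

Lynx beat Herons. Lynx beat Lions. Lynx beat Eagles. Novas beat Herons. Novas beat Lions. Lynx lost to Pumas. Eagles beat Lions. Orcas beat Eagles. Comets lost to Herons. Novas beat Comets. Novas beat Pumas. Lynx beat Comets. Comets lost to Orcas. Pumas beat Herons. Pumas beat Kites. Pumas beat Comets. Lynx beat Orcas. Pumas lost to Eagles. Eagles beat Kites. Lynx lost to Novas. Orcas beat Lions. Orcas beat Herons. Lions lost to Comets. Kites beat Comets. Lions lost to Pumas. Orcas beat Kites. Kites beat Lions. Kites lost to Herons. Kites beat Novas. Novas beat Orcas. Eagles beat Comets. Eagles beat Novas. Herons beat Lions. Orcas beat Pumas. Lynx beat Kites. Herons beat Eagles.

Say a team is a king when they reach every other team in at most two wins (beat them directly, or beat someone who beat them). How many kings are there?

Lynx reaches everyone (king).
Novas reaches everyone (king).
Herons cannot reach Lynx, Orcas in two steps.
Lions cannot reach Lynx, Novas, Herons, Pumas, Comets, Orcas, Kites, Eagles in two steps.
Pumas reaches everyone (king).
Comets cannot reach Lynx, Novas, Herons, Pumas, Orcas, Kites, Eagles in two steps.
Orcas reaches everyone (king).
Kites cannot reach Eagles in two steps.
Eagles reaches everyone (king).
Kings: Lynx, Novas, Pumas, Orcas, Eagles — 5.

5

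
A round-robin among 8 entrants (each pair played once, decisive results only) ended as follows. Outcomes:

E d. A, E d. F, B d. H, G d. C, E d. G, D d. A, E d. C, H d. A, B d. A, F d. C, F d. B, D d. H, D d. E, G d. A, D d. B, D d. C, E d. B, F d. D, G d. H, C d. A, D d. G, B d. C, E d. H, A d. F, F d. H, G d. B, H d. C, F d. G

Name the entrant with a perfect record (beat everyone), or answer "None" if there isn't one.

None

Highest win total is E with 6 (out of 7 possible).
E lost to D, so no entrant went undefeated.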